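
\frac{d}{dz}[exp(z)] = exp(z)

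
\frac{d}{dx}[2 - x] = -1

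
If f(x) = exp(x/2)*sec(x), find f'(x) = (sin(x)/cos(x) + 1/2)*exp(x/2)/cos(x)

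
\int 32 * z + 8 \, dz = 16*z^2 + 8*z + C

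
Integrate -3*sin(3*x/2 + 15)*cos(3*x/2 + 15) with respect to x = cos(3*x/2 + 15)^2 + C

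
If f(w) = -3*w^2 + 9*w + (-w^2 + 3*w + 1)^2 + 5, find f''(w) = 12*w^2 - 36*w + 8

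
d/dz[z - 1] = 1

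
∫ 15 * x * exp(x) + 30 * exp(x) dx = 15*(x + 1)*exp(x) + C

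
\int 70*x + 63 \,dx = 35*x^2 + 63*x + C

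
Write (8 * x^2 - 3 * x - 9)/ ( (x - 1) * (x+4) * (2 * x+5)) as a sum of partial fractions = -194/(21*(2*x + 5)) + 131/(15*(x + 4)) - 4/(35*(x - 1))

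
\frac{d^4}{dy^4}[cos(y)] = cos(y)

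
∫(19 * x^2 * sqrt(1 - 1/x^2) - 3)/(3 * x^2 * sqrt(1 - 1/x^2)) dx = 19*x/3 + acsc(x) + C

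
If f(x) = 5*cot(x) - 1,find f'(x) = -5/sin(x)^2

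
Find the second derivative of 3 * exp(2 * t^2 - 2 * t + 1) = 48*t^2*exp(2*t^2 - 2*t + 1) - 48*t*exp(2*t^2 - 2*t + 1) + 24*exp(2*t^2 - 2*t + 1)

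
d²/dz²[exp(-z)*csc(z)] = 2*(cos(z) + 1/sin(z))*exp(-z)/sin(z)^2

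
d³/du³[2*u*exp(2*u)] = 16*u*exp(2*u) + 24*exp(2*u)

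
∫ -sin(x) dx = cos(x) + C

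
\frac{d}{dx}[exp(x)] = exp(x)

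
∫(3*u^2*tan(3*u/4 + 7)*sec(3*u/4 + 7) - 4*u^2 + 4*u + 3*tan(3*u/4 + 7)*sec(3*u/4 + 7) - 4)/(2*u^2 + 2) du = -2*u + log(u^2 + 1) + 2*sec(3*u/4 + 7) + C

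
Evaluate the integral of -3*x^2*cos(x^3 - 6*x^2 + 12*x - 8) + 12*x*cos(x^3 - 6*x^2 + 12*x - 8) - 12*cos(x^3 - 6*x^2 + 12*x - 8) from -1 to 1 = -sin(27) + sin(1)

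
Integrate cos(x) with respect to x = sin(x) + C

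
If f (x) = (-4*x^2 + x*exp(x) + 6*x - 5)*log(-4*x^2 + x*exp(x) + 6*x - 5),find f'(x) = x*exp(x)*log(-4*x^2 + x*exp(x) + 6*x - 5) + x*exp(x) - 8*x*log(-4*x^2 + x*exp(x) + 6*x - 5) - 8*x + exp(x)*log(-4*x^2 + x*exp(x) + 6*x - 5) + exp(x) + 6*log(-4*x^2 + x*exp(x) + 6*x - 5) + 6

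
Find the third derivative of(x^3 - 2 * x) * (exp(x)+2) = x^3*exp(x) + 9*x^2*exp(x) + 16*x*exp(x) + 12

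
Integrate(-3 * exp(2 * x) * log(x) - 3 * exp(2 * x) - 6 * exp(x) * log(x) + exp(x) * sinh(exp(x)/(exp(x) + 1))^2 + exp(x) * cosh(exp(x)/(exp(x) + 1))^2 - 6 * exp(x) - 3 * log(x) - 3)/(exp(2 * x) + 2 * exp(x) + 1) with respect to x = -3*x*log(x) + sinh(2*exp(x)/(exp(x) + 1))/2 + C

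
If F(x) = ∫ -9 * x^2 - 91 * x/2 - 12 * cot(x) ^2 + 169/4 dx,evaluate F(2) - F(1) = -35 - 12*cot(1) + 12*cot(2)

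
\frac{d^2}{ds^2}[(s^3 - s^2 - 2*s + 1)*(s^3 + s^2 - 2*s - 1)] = 30*s^4 - 60*s^2 + 12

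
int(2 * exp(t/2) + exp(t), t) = (exp(t/2) + 2)^2 + C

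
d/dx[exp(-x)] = -exp(-x)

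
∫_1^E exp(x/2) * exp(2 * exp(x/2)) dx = -exp(2*exp(1/2)) + exp(2*exp(E/2))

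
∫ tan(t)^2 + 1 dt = tan(t) + C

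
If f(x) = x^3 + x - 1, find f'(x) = 3*x^2 + 1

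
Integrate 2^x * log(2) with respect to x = 2^x + C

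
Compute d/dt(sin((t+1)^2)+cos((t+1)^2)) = -2*t*sin(t^2 + 2*t + 1) + 2*t*cos(t^2 + 2*t + 1) - 2*sin(t^2 + 2*t + 1) + 2*cos(t^2 + 2*t + 1)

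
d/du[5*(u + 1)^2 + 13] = 10*u + 10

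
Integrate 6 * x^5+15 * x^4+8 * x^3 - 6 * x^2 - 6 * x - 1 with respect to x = x^6 + 3*x^5 + 2*x^4 - 2*x^3 - 3*x^2 - x + C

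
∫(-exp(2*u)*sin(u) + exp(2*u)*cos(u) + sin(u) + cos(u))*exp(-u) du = 2*cos(u)*sinh(u) + C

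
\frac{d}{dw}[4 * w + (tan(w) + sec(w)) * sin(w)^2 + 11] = 2*sin(w)^2 + sin(w) + sin(w)/cos(w)^2 - 4*tan(w)^2 - 1 + 5/cos(w)^2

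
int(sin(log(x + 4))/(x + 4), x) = -cos(log(x + 4)) + C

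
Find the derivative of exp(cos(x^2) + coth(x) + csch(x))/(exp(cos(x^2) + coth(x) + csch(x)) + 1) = -(2*x*sin(x^2) + cosh(x)/sinh(x)^2 + sinh(x)^(-2))*exp(cos(x^2))*exp(-1/sinh(x))*exp(-1/tanh(x))/(exp(cos(x^2)) + exp(-1/sinh(x))*exp(-1/tanh(x)))^2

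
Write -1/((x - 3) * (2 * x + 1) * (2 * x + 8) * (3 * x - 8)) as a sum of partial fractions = 27/(760*(3*x - 8)) - 4/(931*(2*x + 1)) + 1/(1960*(x + 4)) - 1/(98*(x - 3))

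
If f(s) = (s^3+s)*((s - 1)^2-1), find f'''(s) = 60*s^2 - 48*s + 6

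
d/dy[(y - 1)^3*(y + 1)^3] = 6*y^5 - 12*y^3 + 6*y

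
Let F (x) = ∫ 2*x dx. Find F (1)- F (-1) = 0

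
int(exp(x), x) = exp(x) + C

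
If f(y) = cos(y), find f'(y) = -sin(y)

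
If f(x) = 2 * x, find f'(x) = 2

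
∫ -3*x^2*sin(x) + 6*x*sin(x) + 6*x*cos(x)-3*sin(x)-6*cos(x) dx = 3*(x - 1)^2*cos(x) + C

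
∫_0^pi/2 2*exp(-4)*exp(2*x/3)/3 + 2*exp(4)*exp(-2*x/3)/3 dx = -exp(4 - pi/3) - exp(-4) + exp(-4 + pi/3) + exp(4)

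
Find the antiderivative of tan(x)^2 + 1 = tan(x) + C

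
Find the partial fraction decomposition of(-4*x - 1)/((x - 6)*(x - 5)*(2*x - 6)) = -13/(12*(x - 3)) + 21/(4*(x - 5)) - 25/(6*(x - 6))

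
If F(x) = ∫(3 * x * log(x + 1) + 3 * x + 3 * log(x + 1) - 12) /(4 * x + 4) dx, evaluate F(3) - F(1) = 3*log(2)/4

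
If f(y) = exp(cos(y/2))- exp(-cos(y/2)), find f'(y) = -(exp(cos(y/2)) + exp(-cos(y/2)))*sin(y/2)/2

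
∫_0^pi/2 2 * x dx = pi^2/4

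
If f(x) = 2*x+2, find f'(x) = 2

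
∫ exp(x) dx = exp(x) + C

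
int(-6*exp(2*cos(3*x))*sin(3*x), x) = exp(2*cos(3*x)) + C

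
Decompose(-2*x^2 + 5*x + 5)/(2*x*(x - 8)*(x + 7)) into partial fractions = -64/(105*(x + 7)) - 83/(240*(x - 8)) - 5/(112*x)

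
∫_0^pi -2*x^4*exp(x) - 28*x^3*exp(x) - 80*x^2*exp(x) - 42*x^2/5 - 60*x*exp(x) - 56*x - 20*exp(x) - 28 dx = (7 + 5*pi*exp(pi))*(-4*pi^2 - 4*pi - 2*pi^3/5 - 4) + 28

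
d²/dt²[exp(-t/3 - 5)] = exp(-t/3 - 5)/9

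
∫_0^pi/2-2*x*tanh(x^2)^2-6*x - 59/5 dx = -59*pi/10 - pi^2 + tanh(pi^2/4)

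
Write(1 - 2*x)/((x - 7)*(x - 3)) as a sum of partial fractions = 5/(4*(x - 3)) - 13/(4*(x - 7))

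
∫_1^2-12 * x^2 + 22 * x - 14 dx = -9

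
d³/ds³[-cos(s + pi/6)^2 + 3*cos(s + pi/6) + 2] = 3*sin(s + pi/6) - 4*sin(2*s + pi/3)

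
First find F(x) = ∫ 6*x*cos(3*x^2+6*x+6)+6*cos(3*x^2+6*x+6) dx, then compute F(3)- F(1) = -sin(15) + sin(51)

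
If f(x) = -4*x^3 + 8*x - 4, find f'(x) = 8 - 12*x^2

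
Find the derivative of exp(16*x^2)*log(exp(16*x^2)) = 512*x^3*exp(16*x^2) + 32*x*exp(16*x^2)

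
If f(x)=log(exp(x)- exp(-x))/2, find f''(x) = -2*exp(2*x)/(exp(4*x) - 2*exp(2*x) + 1)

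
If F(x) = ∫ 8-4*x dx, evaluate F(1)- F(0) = 6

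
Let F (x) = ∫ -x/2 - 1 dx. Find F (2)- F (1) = -7/4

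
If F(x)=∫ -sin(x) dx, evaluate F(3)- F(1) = cos(3) - cos(1)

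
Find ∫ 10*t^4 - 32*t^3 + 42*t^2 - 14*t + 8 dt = 2*t^5 - 8*t^4 + 14*t^3 - 7*t^2 + 8*t + C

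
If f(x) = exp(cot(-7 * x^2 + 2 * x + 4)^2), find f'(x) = 4*(7*x - 1)*exp(-1 + sin(-7*x^2 + 2*x + 4)^(-2))*cos(-7*x^2 + 2*x + 4)/sin(-7*x^2 + 2*x + 4)^3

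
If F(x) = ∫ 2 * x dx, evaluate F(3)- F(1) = 8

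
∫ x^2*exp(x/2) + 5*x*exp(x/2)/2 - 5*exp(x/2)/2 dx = (2*x^2 - 3*x + 1)*exp(x/2) + C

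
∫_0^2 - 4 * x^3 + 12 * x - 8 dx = -8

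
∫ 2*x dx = x^2 + C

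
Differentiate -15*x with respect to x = -15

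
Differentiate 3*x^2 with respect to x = 6*x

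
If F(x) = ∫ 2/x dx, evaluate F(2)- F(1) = 2*log(2)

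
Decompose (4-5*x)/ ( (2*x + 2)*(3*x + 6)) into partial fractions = -7/(3*(x + 2)) + 3/(2*(x + 1))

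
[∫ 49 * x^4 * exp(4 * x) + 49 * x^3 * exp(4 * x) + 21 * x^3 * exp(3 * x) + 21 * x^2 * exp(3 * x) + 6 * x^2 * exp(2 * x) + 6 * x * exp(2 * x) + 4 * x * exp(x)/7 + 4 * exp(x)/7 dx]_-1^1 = -2*exp(-2) - (-2*exp(-1) + 7*exp(-2))^2/4 + 4*exp(-1)/7 + 4*E/7 + 2*exp(2) + (2*E + 7*exp(2))^2/4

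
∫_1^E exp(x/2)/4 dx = -exp(1/2)/2 + exp(E/2)/2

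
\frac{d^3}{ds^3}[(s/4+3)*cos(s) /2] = s*sin(s)/8 + 3*sin(s)/2 - 3*cos(s)/8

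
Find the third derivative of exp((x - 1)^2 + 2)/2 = 4*x^3*exp(x^2 - 2*x + 3) - 12*x^2*exp(x^2 - 2*x + 3) + 18*x*exp(x^2 - 2*x + 3) - 10*exp(x^2 - 2*x + 3)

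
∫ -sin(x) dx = cos(x) + C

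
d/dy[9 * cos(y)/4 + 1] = -9*sin(y)/4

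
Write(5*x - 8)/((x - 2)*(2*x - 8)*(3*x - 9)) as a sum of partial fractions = 1/(6*(x - 2)) - 7/(6*(x - 3)) + 1/(x - 4)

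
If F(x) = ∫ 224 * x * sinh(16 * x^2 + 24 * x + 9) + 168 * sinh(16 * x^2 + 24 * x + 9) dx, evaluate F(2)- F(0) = -7*cosh(9) + 7*cosh(121)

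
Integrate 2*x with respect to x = x^2 + C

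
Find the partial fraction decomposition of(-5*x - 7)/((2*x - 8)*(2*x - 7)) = 49/(2*(2*x - 7)) - 27/(2*(x - 4))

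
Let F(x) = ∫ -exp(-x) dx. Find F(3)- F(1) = -exp(-1) + exp(-3)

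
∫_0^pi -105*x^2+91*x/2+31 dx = -35*pi^3 + 31*pi + 91*pi^2/4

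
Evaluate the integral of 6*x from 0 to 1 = 3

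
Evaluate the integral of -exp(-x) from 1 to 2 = -exp(-1) + exp(-2)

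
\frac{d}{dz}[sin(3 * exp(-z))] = -3*exp(-z)*cos(3*exp(-z))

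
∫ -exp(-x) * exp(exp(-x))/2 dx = exp(exp(-x))/2 + C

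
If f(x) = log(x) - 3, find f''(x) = -1/x^2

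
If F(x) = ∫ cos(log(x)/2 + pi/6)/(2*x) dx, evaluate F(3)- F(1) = -1/2 + sin(pi/6 + log(3)/2)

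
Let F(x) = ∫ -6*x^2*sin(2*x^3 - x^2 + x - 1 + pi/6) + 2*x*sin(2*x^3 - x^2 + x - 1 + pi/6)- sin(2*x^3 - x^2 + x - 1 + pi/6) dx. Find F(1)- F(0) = -sin(1)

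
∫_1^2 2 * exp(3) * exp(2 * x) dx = -exp(5) + exp(7)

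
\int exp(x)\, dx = exp(x) + C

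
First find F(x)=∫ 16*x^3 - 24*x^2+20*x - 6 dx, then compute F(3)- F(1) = 180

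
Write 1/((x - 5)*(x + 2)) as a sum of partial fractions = -1/(7*(x + 2)) + 1/(7*(x - 5))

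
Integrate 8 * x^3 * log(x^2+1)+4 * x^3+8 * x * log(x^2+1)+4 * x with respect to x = 2*(x^2 + 1)^2*log(x^2 + 1) + C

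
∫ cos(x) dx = sin(x) + C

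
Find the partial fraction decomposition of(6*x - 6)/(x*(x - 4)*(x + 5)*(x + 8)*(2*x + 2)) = -3/(224*(x + 8)) + 1/(30*(x + 5)) - 3/(70*(x + 1)) + 1/(240*(x - 4)) + 3/(160*x)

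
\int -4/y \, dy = -4*log(2*y) + C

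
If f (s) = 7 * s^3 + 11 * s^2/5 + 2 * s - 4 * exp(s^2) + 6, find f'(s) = 21*s^2 - 8*s*exp(s^2) + 22*s/5 + 2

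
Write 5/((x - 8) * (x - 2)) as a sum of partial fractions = -5/(6*(x - 2)) + 5/(6*(x - 8))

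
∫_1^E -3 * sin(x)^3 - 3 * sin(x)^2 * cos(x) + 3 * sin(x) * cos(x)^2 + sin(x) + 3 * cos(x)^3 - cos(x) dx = -(cos(1) + sin(1))^3 - sin(E) + (cos(E) + sin(E))^3 + cos(1) + sin(1) - cos(E)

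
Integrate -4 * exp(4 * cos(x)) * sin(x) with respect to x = exp(4*cos(x)) + C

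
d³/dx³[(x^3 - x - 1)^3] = 504*x^6 - 630*x^4 - 360*x^3 + 180*x^2 + 144*x + 12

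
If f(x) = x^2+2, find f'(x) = 2*x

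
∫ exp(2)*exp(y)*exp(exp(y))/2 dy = exp(exp(y) + 2)/2 + C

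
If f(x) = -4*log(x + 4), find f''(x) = 4/(x^2 + 8*x + 16)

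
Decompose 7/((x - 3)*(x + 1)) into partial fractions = -7/(4*(x + 1)) + 7/(4*(x - 3))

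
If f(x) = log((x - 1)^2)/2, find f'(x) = 1/(x - 1)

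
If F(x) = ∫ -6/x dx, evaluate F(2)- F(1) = -6*log(2)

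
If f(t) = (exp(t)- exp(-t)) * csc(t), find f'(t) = sqrt(2)*(-exp(2*t)*cos(t + pi/4) + sin(t + pi/4))*exp(-t)/sin(t)^2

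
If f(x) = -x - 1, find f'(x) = -1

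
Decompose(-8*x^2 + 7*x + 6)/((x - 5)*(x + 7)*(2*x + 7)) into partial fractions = 466/(119*(2*x + 7)) - 145/(28*(x + 7)) - 53/(68*(x - 5))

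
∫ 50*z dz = 25*z^2 + C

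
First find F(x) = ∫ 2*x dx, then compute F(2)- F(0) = 4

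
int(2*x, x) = x^2 + C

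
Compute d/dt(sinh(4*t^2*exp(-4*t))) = -(16*t^2*cosh(4*t^2*exp(-4*t)) - 8*t*cosh(4*t^2*exp(-4*t)))*exp(-4*t)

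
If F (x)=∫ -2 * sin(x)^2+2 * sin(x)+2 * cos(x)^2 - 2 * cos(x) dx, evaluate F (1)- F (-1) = 4*(-1 + cos(1))*sin(1)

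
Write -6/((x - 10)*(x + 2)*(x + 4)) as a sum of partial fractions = -3/(14*(x + 4)) + 1/(4*(x + 2)) - 1/(28*(x - 10))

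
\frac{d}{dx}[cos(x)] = -sin(x)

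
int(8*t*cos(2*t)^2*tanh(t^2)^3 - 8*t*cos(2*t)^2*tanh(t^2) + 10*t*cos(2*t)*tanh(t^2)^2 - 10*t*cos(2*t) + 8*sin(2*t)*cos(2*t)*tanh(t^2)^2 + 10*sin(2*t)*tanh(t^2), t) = -(2*cos(2*t)*tanh(t^2) + 5)*cos(2*t)*tanh(t^2) + C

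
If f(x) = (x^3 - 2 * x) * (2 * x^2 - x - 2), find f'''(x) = 120*x^2 - 24*x - 36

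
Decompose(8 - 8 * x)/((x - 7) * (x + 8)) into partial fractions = -24/(5*(x + 8)) - 16/(5*(x - 7))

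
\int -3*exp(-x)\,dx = 3*exp(-x) + C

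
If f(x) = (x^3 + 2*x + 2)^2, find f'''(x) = 120*x^3 + 96*x + 24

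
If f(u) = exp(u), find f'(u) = exp(u)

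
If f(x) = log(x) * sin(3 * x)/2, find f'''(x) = (-27*x^3*log(x)*cos(3*x) - 27*x^2*sin(3*x) - 9*x*cos(3*x) + 2*sin(3*x))/(2*x^3)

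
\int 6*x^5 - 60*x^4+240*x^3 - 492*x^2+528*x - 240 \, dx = x^6 - 12*x^5 + 60*x^4 - 164*x^3 + 264*x^2 - 240*x + C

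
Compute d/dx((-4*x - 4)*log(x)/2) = (-2*x*log(x) - 2*x - 2)/x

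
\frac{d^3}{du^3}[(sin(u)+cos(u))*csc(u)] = -2 - 8/tan(u)^2 - 6/tan(u)^4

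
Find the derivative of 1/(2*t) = -1/(2*t^2)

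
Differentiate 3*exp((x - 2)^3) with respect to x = 9*x^2*exp(x^3 - 6*x^2 + 12*x - 8) - 36*x*exp(x^3 - 6*x^2 + 12*x - 8) + 36*exp(x^3 - 6*x^2 + 12*x - 8)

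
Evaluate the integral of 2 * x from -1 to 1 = 0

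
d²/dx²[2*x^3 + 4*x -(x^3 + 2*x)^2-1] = -30*x^4 - 48*x^2 + 12*x - 8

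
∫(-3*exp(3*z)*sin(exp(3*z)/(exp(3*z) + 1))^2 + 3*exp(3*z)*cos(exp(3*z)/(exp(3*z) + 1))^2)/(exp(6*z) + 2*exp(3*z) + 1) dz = sin(2*exp(3*z)/(exp(3*z) + 1))/2 + C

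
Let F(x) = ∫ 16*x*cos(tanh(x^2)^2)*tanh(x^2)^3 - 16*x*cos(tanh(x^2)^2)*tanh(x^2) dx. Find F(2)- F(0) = -4*sin(tanh(4)^2)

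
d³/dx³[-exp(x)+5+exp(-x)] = (-exp(2*x) - 1)*exp(-x)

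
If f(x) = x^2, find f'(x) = 2*x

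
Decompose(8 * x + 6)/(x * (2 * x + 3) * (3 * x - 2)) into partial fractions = 51/(13*(3*x - 2)) - 8/(13*(2*x + 3)) - 1/x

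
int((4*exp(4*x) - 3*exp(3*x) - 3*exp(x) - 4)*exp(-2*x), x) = -6*sinh(x) + 4*cosh(2*x) + C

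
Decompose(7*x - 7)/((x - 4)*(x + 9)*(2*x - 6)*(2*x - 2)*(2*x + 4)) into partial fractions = -1/(1248*(x + 9)) + 1/(240*(x + 2)) - 7/(480*(x - 3)) + 7/(624*(x - 4))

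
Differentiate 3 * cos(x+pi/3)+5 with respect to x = -3*sin(x + pi/3)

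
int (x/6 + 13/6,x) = x^2/12 + 13*x/6 + C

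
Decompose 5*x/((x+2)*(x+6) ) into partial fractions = 15/(2*(x + 6)) - 5/(2*(x + 2))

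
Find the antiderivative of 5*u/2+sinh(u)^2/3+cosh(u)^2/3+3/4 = 5*u^2/4 + 3*u/4 + sinh(2*u)/6 + C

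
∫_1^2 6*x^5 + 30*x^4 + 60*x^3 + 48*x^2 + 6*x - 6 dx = 589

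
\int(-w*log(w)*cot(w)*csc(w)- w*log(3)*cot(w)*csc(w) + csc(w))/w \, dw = log(3*w)*csc(w) + C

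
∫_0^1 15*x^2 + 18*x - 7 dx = 7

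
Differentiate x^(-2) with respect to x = -2/x^3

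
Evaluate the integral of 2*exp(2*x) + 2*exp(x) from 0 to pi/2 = -4 + (1 + exp(pi/2))^2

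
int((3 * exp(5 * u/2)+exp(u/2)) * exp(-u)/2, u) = (exp(2*u) - 1)*exp(-u/2) + C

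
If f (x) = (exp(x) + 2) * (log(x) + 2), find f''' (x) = (x^3*exp(x)*log(x) + 2*x^3*exp(x) + 3*x^2*exp(x) - 3*x*exp(x) + 2*exp(x) + 4)/x^3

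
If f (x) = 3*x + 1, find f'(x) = 3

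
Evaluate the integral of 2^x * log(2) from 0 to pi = -1 + 2^pi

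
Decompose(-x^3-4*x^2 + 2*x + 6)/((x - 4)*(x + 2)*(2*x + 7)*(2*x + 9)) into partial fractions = -57/(340*(2*x + 9)) - 19/(60*(2*x + 7)) + 1/(15*(x + 2)) - 19/(255*(x - 4))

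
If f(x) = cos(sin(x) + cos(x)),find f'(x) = -sqrt(2)*sin(sqrt(2)*sin(x + pi/4))*cos(x + pi/4)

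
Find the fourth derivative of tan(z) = 24*tan(z)^5 + 40*tan(z)^3 + 16*tan(z)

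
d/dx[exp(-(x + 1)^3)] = (-3*x^2 - 6*x - 3)*exp(-x^3 - 3*x^2 - 3*x - 1)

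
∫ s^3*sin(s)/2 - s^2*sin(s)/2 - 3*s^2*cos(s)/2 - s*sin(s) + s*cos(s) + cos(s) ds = s*(-s^2 + s + 2)*cos(s)/2 + C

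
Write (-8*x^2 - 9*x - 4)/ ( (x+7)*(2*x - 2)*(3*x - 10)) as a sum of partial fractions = -79/(31*(3*x - 10)) - 333/(496*(x + 7)) + 3/(16*(x - 1))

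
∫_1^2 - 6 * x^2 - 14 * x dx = -35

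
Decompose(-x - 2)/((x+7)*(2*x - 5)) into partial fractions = -9/(19*(2*x - 5)) - 5/(19*(x + 7))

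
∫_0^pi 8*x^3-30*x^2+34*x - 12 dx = -4 + (-2 + pi)^2*(-2*pi + 1 + 2*pi^2)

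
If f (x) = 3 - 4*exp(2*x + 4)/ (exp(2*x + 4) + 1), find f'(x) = -8*exp(2*x + 4)/(exp(8)*exp(4*x) + 2*exp(4)*exp(2*x) + 1)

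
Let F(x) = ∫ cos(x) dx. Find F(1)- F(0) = sin(1)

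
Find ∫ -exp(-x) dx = exp(-x) + C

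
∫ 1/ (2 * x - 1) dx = log(1 - 2*x)/2 + C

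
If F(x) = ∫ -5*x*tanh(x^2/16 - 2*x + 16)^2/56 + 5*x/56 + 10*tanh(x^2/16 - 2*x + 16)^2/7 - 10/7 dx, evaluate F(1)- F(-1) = -5*tanh(289/16)/7 + 5*tanh(225/16)/7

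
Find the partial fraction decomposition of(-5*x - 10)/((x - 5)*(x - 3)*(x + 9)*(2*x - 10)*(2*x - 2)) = 1/(2688*(x + 9)) + 3/(256*(x - 1)) - 25/(384*(x - 3)) + 95/(1792*(x - 5)) - 5/(64*(x - 5)^2)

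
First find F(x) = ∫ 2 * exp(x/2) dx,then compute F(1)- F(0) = -4 + 4*exp(1/2)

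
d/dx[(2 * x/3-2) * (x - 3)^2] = 2*x^2 - 12*x + 18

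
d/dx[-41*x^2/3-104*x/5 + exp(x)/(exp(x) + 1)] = (-410*x*exp(2*x) - 820*x*exp(x) - 410*x - 312*exp(2*x) - 609*exp(x) - 312)/(15*exp(2*x) + 30*exp(x) + 15)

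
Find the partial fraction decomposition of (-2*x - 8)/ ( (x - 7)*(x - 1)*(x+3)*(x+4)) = -1/(20*(x + 3)) + 1/(12*(x - 1)) - 1/(30*(x - 7))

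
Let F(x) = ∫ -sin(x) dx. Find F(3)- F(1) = cos(3) - cos(1)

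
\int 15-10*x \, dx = -5*x^2 + 15*x + C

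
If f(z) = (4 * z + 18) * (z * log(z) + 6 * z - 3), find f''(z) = (8*z*log(z) + 60*z + 18)/z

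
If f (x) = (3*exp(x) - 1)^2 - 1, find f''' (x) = 72*exp(2*x) - 6*exp(x)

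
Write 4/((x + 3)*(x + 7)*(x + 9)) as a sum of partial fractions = 1/(3*(x + 9)) - 1/(2*(x + 7)) + 1/(6*(x + 3))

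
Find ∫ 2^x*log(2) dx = 2^x + C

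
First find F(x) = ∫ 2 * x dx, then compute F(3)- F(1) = 8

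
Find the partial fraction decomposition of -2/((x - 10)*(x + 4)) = 1/(7*(x + 4)) - 1/(7*(x - 10))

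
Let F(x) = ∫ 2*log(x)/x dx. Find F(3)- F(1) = log(3)^2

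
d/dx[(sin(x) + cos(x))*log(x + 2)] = sqrt(2)*(x*log(x + 2)*cos(x + pi/4) + 2*log(x + 2)*cos(x + pi/4) + sin(x + pi/4))/(x + 2)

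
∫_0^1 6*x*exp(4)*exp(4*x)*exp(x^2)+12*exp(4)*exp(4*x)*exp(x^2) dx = -3*exp(4) + 3*exp(9)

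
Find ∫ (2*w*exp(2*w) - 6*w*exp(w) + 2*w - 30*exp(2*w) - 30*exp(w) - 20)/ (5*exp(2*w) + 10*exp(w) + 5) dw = (10*(2 - w)*exp(w) + (exp(w) + 1)*(w^2 - 20*w + 5))/(5*(exp(w) + 1)) + C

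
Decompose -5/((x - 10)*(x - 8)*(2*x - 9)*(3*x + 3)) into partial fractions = -40/(2541*(2*x - 9)) + 5/(3267*(x + 1)) + 5/(378*(x - 8)) - 5/(726*(x - 10))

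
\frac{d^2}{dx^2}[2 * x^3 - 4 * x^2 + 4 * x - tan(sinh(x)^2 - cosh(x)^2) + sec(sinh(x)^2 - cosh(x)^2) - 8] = 12*x - 8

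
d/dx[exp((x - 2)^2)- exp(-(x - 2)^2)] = (2*x*exp(2*x^2 - 8*x + 8) + 2*x - 4*exp(2*x^2 - 8*x + 8) - 4)*exp(-x^2 + 4*x - 4)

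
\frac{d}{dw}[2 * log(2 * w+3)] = 4/(2*w + 3)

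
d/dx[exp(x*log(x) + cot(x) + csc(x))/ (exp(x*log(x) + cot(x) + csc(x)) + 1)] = (log(x) + 1 - cos(x)/sin(x)^2 - 1/sin(x)^2)*exp(x*log(x))*exp(1/sin(x))*exp(1/tan(x))/(exp(x*log(x))*exp(1/sin(x))*exp(1/tan(x)) + 1)^2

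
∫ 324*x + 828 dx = 162*x^2 + 828*x + C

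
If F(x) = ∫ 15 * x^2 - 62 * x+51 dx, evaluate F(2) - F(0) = 18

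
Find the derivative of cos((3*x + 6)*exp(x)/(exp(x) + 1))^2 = -3*(x + exp(x) + 3)*exp(x)*sin(6*(x + 2)*exp(x)/(exp(x) + 1))/(exp(2*x) + 2*exp(x) + 1)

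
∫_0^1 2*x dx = 1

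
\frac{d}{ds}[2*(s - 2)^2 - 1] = 4*s - 8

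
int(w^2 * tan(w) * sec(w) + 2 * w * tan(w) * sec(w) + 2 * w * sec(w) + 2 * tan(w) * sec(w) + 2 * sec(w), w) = (w^2 + 2*w + 2)*sec(w) + C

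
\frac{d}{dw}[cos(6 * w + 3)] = -6*sin(6*w + 3)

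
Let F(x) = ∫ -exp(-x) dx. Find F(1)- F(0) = -1 + exp(-1)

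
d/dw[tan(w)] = cos(w)^(-2)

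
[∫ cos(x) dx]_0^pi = 0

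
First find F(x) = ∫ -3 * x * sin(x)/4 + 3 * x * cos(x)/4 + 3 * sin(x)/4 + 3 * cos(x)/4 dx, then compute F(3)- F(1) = 3*sqrt(2)*(3*sin(pi/4 + 3) - sin(pi/4 + 1))/4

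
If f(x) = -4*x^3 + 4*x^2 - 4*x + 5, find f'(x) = -12*x^2 + 8*x - 4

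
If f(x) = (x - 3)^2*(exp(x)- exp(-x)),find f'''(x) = (x^2*exp(2*x) + x^2 - 12*x - 3*exp(2*x) + 33)*exp(-x)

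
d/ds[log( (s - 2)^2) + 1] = 2/(s - 2)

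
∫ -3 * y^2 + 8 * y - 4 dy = -y^3 + 4*y^2 - 4*y + C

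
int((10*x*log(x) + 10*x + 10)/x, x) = 10*(x + 1)*log(x) + C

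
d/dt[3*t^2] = 6*t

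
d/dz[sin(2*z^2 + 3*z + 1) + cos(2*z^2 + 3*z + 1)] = -4*z*sin(2*z^2 + 3*z + 1) + 4*z*cos(2*z^2 + 3*z + 1) - 3*sin(2*z^2 + 3*z + 1) + 3*cos(2*z^2 + 3*z + 1)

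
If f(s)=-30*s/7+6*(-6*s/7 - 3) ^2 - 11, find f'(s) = 432*s/49 + 186/7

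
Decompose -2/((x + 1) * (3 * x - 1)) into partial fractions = -3/(2*(3*x - 1)) + 1/(2*(x + 1))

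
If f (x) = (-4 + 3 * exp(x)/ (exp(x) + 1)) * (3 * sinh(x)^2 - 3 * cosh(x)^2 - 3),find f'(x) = -18*exp(x)/(exp(2*x) + 2*exp(x) + 1)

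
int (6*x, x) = 3*x^2 + C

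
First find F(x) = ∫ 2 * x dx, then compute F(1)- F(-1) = 0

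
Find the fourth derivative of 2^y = 2^y*log(2)^4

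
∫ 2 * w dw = w^2 + C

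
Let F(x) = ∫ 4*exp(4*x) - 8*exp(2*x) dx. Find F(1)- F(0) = -1 + (-2 + exp(2))^2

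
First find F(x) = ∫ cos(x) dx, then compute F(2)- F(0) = sin(2)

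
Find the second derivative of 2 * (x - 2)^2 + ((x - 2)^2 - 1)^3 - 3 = 30*x^4 - 240*x^3 + 684*x^2 - 816*x + 346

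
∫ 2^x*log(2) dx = 2^x + C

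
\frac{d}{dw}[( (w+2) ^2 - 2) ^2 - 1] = 4*w^3 + 24*w^2 + 40*w + 16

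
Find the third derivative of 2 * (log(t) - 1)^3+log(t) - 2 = (12*log(t)^2 - 60*log(t) + 62)/t^3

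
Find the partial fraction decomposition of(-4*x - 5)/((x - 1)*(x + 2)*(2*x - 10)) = 1/(14*(x + 2)) + 3/(8*(x - 1)) - 25/(56*(x - 5))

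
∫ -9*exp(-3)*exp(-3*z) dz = 3*exp(-3*z - 3) + C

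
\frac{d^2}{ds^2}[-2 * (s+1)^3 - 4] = -12*s - 12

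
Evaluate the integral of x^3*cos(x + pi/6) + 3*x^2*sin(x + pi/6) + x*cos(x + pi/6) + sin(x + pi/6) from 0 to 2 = 10*sin(pi/6 + 2)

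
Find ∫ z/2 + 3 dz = z^2/4 + 3*z + C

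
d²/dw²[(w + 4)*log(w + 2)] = w/(w^2 + 4*w + 4)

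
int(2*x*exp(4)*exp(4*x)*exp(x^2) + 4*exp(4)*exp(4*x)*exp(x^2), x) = exp((x + 2)^2) + C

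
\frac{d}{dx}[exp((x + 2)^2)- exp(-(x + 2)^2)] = (2*x*exp(2*x^2 + 8*x + 8) + 2*x + 4*exp(2*x^2 + 8*x + 8) + 4)*exp(-x^2 - 4*x - 4)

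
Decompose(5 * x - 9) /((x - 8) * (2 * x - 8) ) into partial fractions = -11/(8*(x - 4)) + 31/(8*(x - 8))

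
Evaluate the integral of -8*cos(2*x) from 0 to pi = 0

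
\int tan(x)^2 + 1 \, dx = tan(x) + C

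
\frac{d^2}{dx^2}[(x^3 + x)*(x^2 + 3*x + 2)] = 20*x^3 + 36*x^2 + 18*x + 6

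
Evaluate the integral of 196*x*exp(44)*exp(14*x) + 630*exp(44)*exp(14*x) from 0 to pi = -44*exp(44) + (14*pi + 44)*exp(14*pi + 44)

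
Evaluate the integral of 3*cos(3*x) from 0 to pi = 0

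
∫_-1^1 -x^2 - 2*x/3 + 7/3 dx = 4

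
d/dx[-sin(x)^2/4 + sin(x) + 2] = -sin(2*x)/4 + cos(x)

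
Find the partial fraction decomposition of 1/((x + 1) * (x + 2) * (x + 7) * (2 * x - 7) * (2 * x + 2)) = 8/(18711*(2*x - 7)) + 1/(7560*(x + 7)) - 1/(110*(x + 2)) + 17/(1944*(x + 1)) - 1/(108*(x + 1)^2)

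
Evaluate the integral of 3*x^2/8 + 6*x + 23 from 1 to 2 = 263/8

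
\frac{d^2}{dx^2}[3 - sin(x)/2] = sin(x)/2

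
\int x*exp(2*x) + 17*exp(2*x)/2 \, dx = (x + 8)*exp(2*x)/2 + C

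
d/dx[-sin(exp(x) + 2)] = -exp(x)*cos(exp(x) + 2)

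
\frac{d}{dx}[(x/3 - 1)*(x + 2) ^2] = x^2 + 2*x/3 - 8/3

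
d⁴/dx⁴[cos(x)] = cos(x)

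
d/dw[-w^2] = -2*w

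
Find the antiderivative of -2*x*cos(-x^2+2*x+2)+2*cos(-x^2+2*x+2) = sin(-x^2 + 2*x + 2) + C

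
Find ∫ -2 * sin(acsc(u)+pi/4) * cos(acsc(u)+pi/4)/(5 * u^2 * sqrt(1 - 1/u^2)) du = (u + 2*sqrt(1 - 1/u^2))/(10*u) + C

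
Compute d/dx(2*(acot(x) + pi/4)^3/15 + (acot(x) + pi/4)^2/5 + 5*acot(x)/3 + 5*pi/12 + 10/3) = (-48*acot(x)^2 - 24*pi*acot(x) - 48*acot(x) - 200 - 12*pi - 3*pi^2)/(120*x^2 + 120)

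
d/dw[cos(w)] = -sin(w)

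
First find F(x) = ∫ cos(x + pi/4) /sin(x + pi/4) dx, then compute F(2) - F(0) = log(sin(pi/4 + 2)) + log(2)/2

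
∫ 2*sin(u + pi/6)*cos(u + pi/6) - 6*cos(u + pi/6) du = (sin(u + pi/6) - 3)^2 + C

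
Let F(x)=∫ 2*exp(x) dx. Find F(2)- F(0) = -2 + 2*exp(2)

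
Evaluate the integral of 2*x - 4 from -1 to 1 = -8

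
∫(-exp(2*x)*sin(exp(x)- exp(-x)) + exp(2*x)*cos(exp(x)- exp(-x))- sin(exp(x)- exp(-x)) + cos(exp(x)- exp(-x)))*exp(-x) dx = sqrt(2)*sin(2*sinh(x) + pi/4) + C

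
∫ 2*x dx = x^2 + C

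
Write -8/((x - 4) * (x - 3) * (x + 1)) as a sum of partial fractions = -2/(5*(x + 1)) + 2/(x - 3) - 8/(5*(x - 4))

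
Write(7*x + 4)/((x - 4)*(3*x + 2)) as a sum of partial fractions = 1/(7*(3*x + 2)) + 16/(7*(x - 4))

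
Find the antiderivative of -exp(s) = -exp(s) + C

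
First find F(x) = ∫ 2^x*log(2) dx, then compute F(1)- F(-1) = 3/2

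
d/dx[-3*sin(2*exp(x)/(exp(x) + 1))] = -6*exp(x)*cos(2*exp(x)/(exp(x) + 1))/(exp(2*x) + 2*exp(x) + 1)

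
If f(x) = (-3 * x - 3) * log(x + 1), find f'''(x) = 3/(x^2 + 2*x + 1)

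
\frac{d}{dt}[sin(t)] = cos(t)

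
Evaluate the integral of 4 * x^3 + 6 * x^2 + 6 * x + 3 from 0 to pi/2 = -1 + (-pi/2 - 1)*(-pi^3/8 - pi - pi^2/4 - 1)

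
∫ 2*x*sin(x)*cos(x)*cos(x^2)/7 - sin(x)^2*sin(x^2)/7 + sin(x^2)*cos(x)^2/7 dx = cos(x*(x - 2))/28 - cos(x*(x + 2))/28 + C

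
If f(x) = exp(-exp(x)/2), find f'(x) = -exp(x - exp(x)/2)/2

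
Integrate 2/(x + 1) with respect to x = 2*log(x + 1) + C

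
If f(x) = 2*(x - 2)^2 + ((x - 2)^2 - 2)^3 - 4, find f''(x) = 30*x^4 - 240*x^3 + 648*x^2 - 672*x + 220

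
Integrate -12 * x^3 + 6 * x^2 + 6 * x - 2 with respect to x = -3*x^4 + 2*x^3 + 3*x^2 - 2*x + C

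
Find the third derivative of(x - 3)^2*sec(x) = (-x^2*sin(x)/cos(x) + 6*x^2*sin(x)/cos(x)^3 + 6*x*sin(x)/cos(x) - 36*x*sin(x)/cos(x)^3 - 6*x + 12*x/cos(x)^2 - 3*sin(x)/cos(x) + 54*sin(x)/cos(x)^3 + 18 - 36/cos(x)^2)/cos(x)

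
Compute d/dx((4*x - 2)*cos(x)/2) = -2*x*sin(x) + sin(x) + 2*cos(x)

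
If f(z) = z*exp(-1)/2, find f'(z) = exp(-1)/2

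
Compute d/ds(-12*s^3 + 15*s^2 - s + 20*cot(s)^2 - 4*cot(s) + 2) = -36*s^2 + 30*s - 1 + 4/sin(s)^2 - 40*cos(s)/sin(s)^3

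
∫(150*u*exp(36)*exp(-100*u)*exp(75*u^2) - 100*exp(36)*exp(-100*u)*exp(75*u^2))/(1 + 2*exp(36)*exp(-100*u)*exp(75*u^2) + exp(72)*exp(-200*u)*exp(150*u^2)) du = exp(75*u^2 + 36)/(exp(100*u) + exp(75*u^2 + 36)) + C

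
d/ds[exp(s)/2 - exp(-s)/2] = (exp(2*s) + 1)*exp(-s)/2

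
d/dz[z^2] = 2*z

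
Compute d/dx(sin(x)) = cos(x)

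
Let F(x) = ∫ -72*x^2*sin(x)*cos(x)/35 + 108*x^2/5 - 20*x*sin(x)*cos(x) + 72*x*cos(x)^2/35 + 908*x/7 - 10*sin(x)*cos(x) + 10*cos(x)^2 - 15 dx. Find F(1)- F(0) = 561*cos(2)/70 + 841/14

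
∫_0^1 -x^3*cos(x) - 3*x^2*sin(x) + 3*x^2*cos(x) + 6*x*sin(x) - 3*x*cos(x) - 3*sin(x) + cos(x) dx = 0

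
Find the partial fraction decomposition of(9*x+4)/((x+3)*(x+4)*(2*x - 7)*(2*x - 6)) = 142/(195*(2*x - 7)) + 16/(105*(x + 4)) - 23/(156*(x + 3)) - 31/(84*(x - 3))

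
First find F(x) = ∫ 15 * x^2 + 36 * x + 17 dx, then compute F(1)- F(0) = 40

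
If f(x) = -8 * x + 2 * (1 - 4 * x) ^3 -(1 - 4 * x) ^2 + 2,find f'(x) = -384*x^2 + 160*x - 24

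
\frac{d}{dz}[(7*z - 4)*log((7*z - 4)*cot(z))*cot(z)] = -7*z*log((7*z - 4)/tan(z))/sin(z)^2 - 7*z/sin(z)^2 + 7*log((7*z - 4)/tan(z))/tan(z) + 4*log((7*z - 4)/tan(z))/sin(z)^2 + 7/tan(z) + 4/sin(z)^2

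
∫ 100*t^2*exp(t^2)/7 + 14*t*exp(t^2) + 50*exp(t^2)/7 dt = (50*t + 49)*exp(t^2)/7 + C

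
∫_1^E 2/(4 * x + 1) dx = -log(5)/2 + log(1 + 4*E)/2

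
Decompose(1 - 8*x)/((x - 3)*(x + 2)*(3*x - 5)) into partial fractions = 111/(44*(3*x - 5)) + 17/(55*(x + 2)) - 23/(20*(x - 3))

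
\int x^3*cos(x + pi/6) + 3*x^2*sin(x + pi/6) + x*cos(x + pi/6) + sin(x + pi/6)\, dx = x*(x^2 + 1)*sin(x + pi/6) + C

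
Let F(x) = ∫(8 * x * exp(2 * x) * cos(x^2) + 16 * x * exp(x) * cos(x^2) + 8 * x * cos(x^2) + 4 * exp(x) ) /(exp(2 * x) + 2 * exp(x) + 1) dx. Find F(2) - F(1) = -4*sin(1) + 4*sin(4) - 4*E/(1 + E) + 4*exp(2)/(1 + exp(2))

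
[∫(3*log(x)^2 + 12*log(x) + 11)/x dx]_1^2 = -8 - log(2) + (log(2) + 2)^3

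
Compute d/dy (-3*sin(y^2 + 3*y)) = -3*(2*y + 3)*cos(y*(y + 3))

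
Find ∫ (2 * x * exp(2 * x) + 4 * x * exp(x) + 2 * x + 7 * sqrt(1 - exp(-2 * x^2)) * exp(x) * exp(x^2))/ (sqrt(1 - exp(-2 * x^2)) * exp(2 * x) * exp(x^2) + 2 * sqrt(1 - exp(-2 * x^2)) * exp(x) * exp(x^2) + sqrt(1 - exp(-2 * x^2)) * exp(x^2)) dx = ((exp(x) + 1)*(4*asec(exp(x^2)) - 12 + pi) + 28*exp(x))/(4*(exp(x) + 1)) + C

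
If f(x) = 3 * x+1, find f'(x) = 3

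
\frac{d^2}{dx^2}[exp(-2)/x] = 2*exp(-2)/x^3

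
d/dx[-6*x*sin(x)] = -6*x*cos(x) - 6*sin(x)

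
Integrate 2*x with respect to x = x^2 + C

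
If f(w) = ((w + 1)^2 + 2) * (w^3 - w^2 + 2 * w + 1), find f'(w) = 5*w^4 + 4*w^3 + 9*w^2 + 4*w + 8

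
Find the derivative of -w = -1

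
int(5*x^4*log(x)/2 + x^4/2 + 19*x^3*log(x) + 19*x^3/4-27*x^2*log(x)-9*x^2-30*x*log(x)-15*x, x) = x^2*(2*x - 5)*(x^2 + 12*x + 12)*log(x)/4 + C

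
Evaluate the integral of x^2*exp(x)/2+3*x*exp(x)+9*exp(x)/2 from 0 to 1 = -5/2 + 5*E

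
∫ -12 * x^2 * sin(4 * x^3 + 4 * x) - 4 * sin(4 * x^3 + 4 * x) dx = cos(4*x*(x^2 + 1)) + C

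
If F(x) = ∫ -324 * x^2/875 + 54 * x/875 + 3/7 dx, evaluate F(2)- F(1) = -12/35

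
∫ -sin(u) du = cos(u) + C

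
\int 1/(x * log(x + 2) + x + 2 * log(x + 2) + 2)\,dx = log(log(x + 2) + 1) + C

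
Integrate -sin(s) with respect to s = cos(s) + C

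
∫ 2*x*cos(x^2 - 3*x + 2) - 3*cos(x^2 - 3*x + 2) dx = sin(x^2 - 3*x + 2) + C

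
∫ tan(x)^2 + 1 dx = tan(x) + C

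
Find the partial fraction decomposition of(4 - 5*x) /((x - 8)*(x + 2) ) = -7/(5*(x + 2)) - 18/(5*(x - 8))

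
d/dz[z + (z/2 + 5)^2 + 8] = z/2 + 6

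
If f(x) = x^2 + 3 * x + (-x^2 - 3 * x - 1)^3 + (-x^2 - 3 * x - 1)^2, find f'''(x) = -120*x^3 - 540*x^2 - 696*x - 234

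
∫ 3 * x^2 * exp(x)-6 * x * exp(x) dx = 3*(x - 2)^2*exp(x) + C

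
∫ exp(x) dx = exp(x) + C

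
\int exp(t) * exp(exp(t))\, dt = exp(exp(t)) + C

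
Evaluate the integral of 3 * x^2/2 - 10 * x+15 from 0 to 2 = 14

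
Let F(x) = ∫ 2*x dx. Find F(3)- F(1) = 8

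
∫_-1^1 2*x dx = 0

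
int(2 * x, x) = x^2 + C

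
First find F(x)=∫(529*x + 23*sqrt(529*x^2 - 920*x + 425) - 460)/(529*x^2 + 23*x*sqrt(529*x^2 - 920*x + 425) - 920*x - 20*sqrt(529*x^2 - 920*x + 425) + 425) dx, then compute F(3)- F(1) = -log(3/5 + sqrt(34)/5) + log(49/5 + sqrt(2426)/5)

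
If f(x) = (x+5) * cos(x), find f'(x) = -x*sin(x) - 5*sin(x) + cos(x)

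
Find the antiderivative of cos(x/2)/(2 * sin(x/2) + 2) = log(sin(x/2) + 1) + C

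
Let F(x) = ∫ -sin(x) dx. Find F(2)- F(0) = -1 + cos(2)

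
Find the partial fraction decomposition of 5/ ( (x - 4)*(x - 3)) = -5/(x - 3) + 5/(x - 4)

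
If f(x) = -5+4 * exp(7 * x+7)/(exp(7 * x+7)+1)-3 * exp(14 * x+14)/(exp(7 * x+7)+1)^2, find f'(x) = (28*exp(7*x + 7) - 14*exp(14*x + 14))/(exp(21)*exp(21*x) + 3*exp(14)*exp(14*x) + 3*exp(7)*exp(7*x) + 1)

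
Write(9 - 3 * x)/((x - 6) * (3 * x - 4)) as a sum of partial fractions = -15/(14*(3*x - 4)) - 9/(14*(x - 6))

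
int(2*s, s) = s^2 + C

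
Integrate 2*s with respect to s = s^2 + C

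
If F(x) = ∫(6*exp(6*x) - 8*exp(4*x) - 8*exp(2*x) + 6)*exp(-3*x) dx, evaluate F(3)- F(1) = -2*exp(3) - 2*(E - exp(-1))^3 - 2*exp(-1) + 2*exp(-3) + 2*E + 2*(-exp(-3) + exp(3))^3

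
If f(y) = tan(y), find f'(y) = cos(y)^(-2)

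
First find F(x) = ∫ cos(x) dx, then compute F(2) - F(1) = -sin(1) + sin(2)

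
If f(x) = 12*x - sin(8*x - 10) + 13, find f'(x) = 12 - 8*cos(8*x - 10)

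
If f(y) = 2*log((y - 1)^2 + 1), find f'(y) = (4*y - 4)/(y^2 - 2*y + 2)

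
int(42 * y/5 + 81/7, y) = 21*y^2/5 + 81*y/7 + C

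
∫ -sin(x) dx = cos(x) + C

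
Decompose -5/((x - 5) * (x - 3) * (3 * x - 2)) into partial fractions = -45/(91*(3*x - 2)) + 5/(14*(x - 3)) - 5/(26*(x - 5))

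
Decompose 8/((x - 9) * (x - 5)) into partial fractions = -2/(x - 5) + 2/(x - 9)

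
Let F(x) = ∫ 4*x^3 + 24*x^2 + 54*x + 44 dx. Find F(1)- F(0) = 80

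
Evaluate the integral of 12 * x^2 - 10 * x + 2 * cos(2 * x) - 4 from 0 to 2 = sin(4) + 4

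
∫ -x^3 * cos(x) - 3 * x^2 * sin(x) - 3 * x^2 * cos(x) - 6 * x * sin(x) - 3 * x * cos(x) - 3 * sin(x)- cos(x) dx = -(x + 1)^3*sin(x) + C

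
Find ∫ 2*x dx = x^2 + C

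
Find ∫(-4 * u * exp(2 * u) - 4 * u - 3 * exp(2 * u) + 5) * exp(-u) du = -2*(4*u - 1)*sinh(u) + C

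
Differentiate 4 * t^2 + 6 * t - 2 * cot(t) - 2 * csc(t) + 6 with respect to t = 8*t + 2*cot(t)^2 + 2*cot(t)*csc(t) + 8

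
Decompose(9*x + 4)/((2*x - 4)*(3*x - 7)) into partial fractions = 75/(2*(3*x - 7)) - 11/(x - 2)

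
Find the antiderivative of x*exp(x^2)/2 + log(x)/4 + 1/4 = x*log(x)/4 + exp(x^2)/4 + C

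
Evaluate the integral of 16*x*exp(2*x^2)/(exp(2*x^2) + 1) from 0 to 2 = -4*log(2) + 4*log(1 + exp(8))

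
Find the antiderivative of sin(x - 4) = -cos(x - 4) + C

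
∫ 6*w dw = 3*w^2 + C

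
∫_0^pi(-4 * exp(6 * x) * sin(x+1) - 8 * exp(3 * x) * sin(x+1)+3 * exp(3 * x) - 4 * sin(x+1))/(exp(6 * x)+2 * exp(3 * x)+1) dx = -8*cos(1) - 1/2 + exp(3*pi)/(1 + exp(3*pi))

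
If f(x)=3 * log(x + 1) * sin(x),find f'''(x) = -3*(x^3*log(x + 1)*cos(x) + 3*x^2*log(x + 1)*cos(x) + 3*x^2*sin(x) + 3*x*log(x + 1)*cos(x) + 6*x*sin(x) + 3*x*cos(x) + log(x + 1)*cos(x) + sin(x) + 3*cos(x))/(x^3 + 3*x^2 + 3*x + 1)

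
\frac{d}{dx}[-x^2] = -2*x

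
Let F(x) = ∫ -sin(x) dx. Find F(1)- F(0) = -1 + cos(1)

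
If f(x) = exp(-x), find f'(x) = -exp(-x)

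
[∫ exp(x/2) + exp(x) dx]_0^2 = -4 + (1 + E)^2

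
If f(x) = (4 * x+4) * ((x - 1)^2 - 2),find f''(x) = 24*x - 8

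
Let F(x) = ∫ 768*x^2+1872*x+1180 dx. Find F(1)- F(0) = 2372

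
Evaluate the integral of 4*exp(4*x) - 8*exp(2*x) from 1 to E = -(-2 + exp(2))^2 + (-2 + exp(2*E))^2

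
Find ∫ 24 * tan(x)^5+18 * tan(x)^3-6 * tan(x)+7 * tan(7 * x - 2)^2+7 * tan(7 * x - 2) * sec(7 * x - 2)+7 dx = 6*tan(x)^4 - 3*tan(x)^2 + tan(7*x - 2) + sec(7*x - 2) + C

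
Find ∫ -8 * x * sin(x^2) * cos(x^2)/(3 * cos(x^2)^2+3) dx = 2*log(cos(x^2)^2 + 1)/3 + C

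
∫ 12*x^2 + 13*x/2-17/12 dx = 4*x^3 + 13*x^2/4 - 17*x/12 + C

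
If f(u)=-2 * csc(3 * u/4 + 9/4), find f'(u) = 3*cot(3*u/4 + 9/4)*csc(3*u/4 + 9/4)/2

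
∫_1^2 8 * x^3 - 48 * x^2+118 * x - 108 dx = -13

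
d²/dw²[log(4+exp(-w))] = 4*exp(w)/(16*exp(2*w) + 8*exp(w) + 1)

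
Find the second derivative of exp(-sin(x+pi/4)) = (sin(x + pi/4) + cos(x + pi/4)^2)*exp(-sin(x + pi/4))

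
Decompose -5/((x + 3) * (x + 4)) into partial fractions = 5/(x + 4) - 5/(x + 3)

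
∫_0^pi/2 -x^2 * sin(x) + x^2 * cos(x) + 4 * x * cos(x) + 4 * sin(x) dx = pi^2/4 + pi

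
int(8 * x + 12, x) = 4*x^2 + 12*x + C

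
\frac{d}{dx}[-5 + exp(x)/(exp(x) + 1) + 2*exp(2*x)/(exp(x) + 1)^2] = (5*exp(2*x) + exp(x))/(exp(3*x) + 3*exp(2*x) + 3*exp(x) + 1)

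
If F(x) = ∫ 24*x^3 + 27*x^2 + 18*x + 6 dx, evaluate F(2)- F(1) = 186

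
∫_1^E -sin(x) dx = cos(E) - cos(1)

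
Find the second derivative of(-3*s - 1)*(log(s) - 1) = (1 - 3*s)/s^2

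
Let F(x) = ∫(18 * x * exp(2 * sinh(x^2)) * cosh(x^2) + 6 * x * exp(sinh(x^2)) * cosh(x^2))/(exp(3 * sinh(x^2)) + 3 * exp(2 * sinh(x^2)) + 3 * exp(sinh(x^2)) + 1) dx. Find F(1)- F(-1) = 0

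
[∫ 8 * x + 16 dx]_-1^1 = 32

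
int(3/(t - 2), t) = log(3*(t - 2)^3) + C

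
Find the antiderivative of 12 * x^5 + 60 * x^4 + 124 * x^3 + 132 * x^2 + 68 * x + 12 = 2*x^6 + 12*x^5 + 31*x^4 + 44*x^3 + 34*x^2 + 12*x + C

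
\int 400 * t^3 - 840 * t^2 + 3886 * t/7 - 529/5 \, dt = 100*t^4 - 280*t^3 + 1943*t^2/7 - 529*t/5 + C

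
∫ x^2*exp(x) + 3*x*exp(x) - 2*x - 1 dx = (exp(x) - 1)*(x^2 + x - 1) + C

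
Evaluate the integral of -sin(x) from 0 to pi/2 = -1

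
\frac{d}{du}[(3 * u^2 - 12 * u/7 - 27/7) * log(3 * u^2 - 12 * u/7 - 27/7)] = 6*u*log(u^2 - 4*u/7 - 9/7) + 6*u + 6*u*log(3) - 12*log(u^2 - 4*u/7 - 9/7)/7 - 12*log(3)/7 - 12/7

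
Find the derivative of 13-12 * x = -12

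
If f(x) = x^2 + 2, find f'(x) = 2*x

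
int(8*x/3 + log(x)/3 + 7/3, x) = x*(4*x + log(x) + 6)/3 + C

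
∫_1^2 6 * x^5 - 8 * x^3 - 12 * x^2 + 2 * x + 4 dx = 12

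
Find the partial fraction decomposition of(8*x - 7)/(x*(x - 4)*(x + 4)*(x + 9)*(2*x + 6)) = -79/(7020*(x + 9)) + 39/(320*(x + 4)) - 31/(252*(x + 3)) + 25/(5824*(x - 4)) + 7/(864*x)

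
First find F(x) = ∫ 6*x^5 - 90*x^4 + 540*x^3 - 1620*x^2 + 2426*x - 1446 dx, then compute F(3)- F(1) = -56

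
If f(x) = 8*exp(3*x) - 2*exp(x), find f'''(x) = 216*exp(3*x) - 2*exp(x)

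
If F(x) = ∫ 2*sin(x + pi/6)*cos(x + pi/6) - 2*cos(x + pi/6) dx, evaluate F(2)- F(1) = -(-1 + sin(pi/6 + 1))^2 + (-1 + sin(pi/6 + 2))^2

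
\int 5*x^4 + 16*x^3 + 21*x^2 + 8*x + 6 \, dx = x^5 + 4*x^4 + 7*x^3 + 4*x^2 + 6*x + C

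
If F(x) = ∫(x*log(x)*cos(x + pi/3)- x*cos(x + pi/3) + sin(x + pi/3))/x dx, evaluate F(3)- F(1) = (-1 + log(3))*sin(pi/3 + 3) + sin(1 + pi/3)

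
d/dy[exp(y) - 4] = exp(y)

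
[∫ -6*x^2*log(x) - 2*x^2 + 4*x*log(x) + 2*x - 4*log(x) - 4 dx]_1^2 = -16*log(2)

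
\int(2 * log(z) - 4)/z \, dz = (log(z) - 2)^2 + C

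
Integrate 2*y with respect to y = y^2 + C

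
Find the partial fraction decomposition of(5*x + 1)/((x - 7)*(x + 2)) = 1/(x + 2) + 4/(x - 7)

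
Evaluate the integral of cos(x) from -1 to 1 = 2*sin(1)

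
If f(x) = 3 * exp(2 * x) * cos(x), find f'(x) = 3*(-sin(x) + 2*cos(x))*exp(2*x)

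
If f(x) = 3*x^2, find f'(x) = 6*x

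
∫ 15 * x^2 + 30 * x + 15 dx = 5*x^3 + 15*x^2 + 15*x + C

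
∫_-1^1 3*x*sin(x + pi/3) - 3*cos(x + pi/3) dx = -3*cos(1)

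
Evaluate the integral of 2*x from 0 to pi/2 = pi^2/4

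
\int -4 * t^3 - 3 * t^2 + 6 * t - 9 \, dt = -t^4 - t^3 + 3*t^2 - 9*t + C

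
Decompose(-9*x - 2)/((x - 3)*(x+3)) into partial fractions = -25/(6*(x + 3)) - 29/(6*(x - 3))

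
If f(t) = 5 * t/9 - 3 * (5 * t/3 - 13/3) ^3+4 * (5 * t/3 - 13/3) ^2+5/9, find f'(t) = -125*t^2/3 + 2150*t/9 - 3050/9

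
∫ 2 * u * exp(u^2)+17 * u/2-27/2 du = 17*u^2/4 - 27*u/2 + exp(u^2) + C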